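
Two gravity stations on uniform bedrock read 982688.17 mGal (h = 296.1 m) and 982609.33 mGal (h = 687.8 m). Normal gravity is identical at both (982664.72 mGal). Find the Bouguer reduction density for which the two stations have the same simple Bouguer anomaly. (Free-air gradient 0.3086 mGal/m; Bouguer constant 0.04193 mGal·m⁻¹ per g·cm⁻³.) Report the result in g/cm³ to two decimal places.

2.56

Δg_obs = 982609.33 − 982688.17 = -78.84 mGal over Δh = 687.8 − 296.1 = 391.7 m
Equal Bouguer anomalies ⇒ Δg_obs + (0.3086 − 0.04193ρ)·Δh = 0
0.3086 − 0.04193ρ = −Δg_obs/Δh = 0.20128
ρ = (0.3086 − 0.20128) / 0.04193 = 2.56 g/cm³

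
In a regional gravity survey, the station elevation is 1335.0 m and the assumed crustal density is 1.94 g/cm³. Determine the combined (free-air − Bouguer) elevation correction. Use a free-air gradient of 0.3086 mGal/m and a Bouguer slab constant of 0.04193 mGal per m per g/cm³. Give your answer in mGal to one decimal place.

303.4

Combined gradient = 0.3086 − 0.04193 × 1.94 = 0.2272558 mGal/m
Combined elevation correction = 0.2272558 × 1335.0 = 303.4 mGal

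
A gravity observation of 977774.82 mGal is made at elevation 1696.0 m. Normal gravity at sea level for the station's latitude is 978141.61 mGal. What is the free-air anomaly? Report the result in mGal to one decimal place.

156.6

Free-air correction = 0.3086 × 1696.0 = 523.39 mGal
Free-air anomaly = 977774.82 − 978141.61 + (523.39) = 156.60 mGal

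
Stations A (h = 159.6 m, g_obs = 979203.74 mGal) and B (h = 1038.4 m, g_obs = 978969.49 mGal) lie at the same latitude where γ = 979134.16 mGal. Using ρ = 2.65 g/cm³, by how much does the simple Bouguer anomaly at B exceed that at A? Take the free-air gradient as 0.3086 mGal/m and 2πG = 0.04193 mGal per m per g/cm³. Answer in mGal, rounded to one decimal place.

Δg_SB(A) = 979203.74 − 979134.16 + 0.3086×159.6 − 0.04193×2.65×159.6 = 101.10 mGal
Δg_SB(B) = 978969.49 − 979134.16 + 0.3086×1038.4 − 0.04193×2.65×1038.4 = 40.40 mGal
Difference = 40.40 − (101.10) = -60.70 mGal

-60.7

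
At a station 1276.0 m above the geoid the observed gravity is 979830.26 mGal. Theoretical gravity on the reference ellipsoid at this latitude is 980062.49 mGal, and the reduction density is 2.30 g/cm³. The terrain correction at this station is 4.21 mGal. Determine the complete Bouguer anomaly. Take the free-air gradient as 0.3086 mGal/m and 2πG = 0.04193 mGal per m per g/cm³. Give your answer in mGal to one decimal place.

42.7

Free-air correction = 0.3086 × 1276.0 = 393.77 mGal
Free-air anomaly = 979830.26 − 980062.49 + (393.77) = 161.54 mGal
Bouguer slab correction = 0.04193 × 2.30 × 1276.0 = 123.06 mGal
Simple Bouguer anomaly = 161.54 − (123.06) = 38.48 mGal
Complete Bouguer anomaly = 38.48 + 4.21 = 42.69 mGal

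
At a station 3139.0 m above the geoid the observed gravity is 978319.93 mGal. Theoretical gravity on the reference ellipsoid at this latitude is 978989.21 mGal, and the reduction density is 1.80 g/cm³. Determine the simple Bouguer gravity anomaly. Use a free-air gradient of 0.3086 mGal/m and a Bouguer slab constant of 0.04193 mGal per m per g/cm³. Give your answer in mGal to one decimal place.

62.5

Free-air correction = 0.3086 × 3139.0 = 968.70 mGal
Free-air anomaly = 978319.93 − 978989.21 + (968.70) = 299.42 mGal
Bouguer slab correction = 0.04193 × 1.80 × 3139.0 = 236.91 mGal
Simple Bouguer anomaly = 299.42 − (236.91) = 62.51 mGal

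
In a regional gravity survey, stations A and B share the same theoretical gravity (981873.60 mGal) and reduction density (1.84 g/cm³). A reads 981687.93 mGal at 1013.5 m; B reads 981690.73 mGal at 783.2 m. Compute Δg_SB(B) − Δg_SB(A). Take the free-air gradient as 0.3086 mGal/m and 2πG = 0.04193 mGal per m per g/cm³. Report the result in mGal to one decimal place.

Δg_SB(A) = 981687.93 − 981873.60 + 0.3086×1013.5 − 0.04193×1.84×1013.5 = 48.90 mGal
Δg_SB(B) = 981690.73 − 981873.60 + 0.3086×783.2 − 0.04193×1.84×783.2 = -1.60 mGal
Difference = -1.60 − (48.90) = -50.50 mGal

-50.5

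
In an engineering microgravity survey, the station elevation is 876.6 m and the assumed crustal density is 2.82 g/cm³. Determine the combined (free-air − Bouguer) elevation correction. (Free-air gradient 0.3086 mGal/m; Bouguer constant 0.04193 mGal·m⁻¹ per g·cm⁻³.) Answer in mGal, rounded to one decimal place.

166.9

Combined gradient = 0.3086 − 0.04193 × 2.82 = 0.1903574 mGal/m
Combined elevation correction = 0.1903574 × 876.6 = 166.9 mGal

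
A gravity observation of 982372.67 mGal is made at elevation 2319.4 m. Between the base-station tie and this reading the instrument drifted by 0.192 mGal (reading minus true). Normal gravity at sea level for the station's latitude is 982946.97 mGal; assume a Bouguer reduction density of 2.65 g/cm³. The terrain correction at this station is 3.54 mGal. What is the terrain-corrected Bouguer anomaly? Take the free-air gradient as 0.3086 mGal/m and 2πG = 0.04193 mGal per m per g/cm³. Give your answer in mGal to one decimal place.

Drift-corrected reading = 982372.67 − (0.192) = 982372.478 mGal
Free-air correction = 0.3086 × 2319.4 = 715.77 mGal
Free-air anomaly = 982372.478 − 982946.97 + (715.77) = 141.278 mGal
Bouguer slab correction = 0.04193 × 2.65 × 2319.4 = 257.72 mGal
Simple Bouguer anomaly = 141.278 − (257.72) = -116.442 mGal
Complete Bouguer anomaly = -116.442 + 3.54 = -112.902 mGal

-112.9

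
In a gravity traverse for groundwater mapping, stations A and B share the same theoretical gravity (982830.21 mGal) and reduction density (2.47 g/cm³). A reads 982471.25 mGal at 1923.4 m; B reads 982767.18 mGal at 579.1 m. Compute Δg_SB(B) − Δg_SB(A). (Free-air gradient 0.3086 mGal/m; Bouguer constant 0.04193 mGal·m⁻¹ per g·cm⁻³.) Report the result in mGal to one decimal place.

20.3

Δg_SB(A) = 982471.25 − 982830.21 + 0.3086×1923.4 − 0.04193×2.47×1923.4 = 35.40 mGal
Δg_SB(B) = 982767.18 − 982830.21 + 0.3086×579.1 − 0.04193×2.47×579.1 = 55.70 mGal
Difference = 55.70 − (35.40) = 20.30 mGal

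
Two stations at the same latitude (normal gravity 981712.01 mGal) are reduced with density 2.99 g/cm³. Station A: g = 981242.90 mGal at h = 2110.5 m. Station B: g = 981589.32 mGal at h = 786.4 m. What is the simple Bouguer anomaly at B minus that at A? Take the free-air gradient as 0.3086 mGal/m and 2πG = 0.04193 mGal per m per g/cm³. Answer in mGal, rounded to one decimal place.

103.8

Δg_SB(A) = 981242.90 − 981712.01 + 0.3086×2110.5 − 0.04193×2.99×2110.5 = -82.40 mGal
Δg_SB(B) = 981589.32 − 981712.01 + 0.3086×786.4 − 0.04193×2.99×786.4 = 21.40 mGal
Difference = 21.40 − (-82.40) = 103.80 mGal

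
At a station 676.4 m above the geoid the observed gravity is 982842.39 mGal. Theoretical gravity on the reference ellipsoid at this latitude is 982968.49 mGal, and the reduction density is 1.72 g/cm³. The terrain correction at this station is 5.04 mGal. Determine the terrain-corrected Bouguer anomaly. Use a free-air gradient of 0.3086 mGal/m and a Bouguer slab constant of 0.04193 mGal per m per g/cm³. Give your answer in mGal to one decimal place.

38.9

Free-air correction = 0.3086 × 676.4 = 208.74 mGal
Free-air anomaly = 982842.39 − 982968.49 + (208.74) = 82.64 mGal
Bouguer slab correction = 0.04193 × 1.72 × 676.4 = 48.78 mGal
Simple Bouguer anomaly = 82.64 − (48.78) = 33.86 mGal
Complete Bouguer anomaly = 33.86 + 5.04 = 38.90 mGal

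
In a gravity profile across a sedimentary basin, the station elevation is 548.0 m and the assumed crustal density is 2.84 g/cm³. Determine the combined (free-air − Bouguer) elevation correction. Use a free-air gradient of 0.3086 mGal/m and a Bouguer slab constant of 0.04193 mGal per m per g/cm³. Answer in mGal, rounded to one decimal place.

103.9

Combined gradient = 0.3086 − 0.04193 × 2.84 = 0.1895188 mGal/m
Combined elevation correction = 0.1895188 × 548.0 = 103.9 mGal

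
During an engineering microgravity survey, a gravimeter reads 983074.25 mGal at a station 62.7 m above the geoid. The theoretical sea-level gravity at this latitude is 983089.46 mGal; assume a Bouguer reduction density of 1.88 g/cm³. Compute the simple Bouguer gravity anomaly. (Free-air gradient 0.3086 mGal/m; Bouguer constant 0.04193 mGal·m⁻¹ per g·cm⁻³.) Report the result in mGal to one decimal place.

-0.8

Free-air correction = 0.3086 × 62.7 = 19.35 mGal
Free-air anomaly = 983074.25 − 983089.46 + (19.35) = 4.14 mGal
Bouguer slab correction = 0.04193 × 1.88 × 62.7 = 4.94 mGal
Simple Bouguer anomaly = 4.14 − (4.94) = -0.80 mGal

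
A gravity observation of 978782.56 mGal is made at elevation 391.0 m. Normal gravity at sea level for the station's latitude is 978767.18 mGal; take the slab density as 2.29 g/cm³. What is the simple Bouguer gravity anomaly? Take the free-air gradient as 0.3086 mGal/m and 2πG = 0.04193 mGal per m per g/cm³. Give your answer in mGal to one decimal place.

98.5

Free-air correction = 0.3086 × 391.0 = 120.66 mGal
Free-air anomaly = 978782.56 − 978767.18 + (120.66) = 136.04 mGal
Bouguer slab correction = 0.04193 × 2.29 × 391.0 = 37.54 mGal
Simple Bouguer anomaly = 136.04 − (37.54) = 98.50 mGal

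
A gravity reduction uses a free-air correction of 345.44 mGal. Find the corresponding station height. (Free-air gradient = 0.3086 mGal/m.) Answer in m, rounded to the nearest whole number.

1119

h = 345.44 / 0.3086 = 1119.38 m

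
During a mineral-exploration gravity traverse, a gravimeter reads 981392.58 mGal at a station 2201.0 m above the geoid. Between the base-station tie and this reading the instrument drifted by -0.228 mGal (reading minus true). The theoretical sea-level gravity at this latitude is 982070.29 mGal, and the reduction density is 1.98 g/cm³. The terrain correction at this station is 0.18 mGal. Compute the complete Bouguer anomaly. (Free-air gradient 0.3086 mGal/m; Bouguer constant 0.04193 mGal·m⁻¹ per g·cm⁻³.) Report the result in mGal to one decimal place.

Drift-corrected reading = 981392.58 − (-0.228) = 981392.808 mGal
Free-air correction = 0.3086 × 2201.0 = 679.23 mGal
Free-air anomaly = 981392.808 − 982070.29 + (679.23) = 1.748 mGal
Bouguer slab correction = 0.04193 × 1.98 × 2201.0 = 182.73 mGal
Simple Bouguer anomaly = 1.748 − (182.73) = -180.982 mGal
Complete Bouguer anomaly = -180.982 + 0.18 = -180.802 mGal

-180.8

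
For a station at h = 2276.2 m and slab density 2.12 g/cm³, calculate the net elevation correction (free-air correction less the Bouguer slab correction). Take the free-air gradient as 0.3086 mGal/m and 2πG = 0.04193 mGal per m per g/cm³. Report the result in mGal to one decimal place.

Combined gradient = 0.3086 − 0.04193 × 2.12 = 0.2197084 mGal/m
Combined elevation correction = 0.2197084 × 2276.2 = 500.1 mGal

500.1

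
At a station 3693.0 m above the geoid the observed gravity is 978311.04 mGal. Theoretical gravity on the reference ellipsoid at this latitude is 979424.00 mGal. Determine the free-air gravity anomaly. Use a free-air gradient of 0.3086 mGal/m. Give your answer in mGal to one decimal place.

26.7

Free-air correction = 0.3086 × 3693.0 = 1139.66 mGal
Free-air anomaly = 978311.04 − 979424.00 + (1139.66) = 26.70 mGal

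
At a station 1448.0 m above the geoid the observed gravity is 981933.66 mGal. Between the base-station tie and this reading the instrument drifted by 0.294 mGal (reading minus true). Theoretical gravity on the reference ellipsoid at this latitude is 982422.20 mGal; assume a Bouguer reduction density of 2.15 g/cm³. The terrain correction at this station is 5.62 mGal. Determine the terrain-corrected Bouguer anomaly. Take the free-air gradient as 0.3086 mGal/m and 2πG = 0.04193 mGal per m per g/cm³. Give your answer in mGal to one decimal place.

Drift-corrected reading = 981933.66 − (0.294) = 981933.366 mGal
Free-air correction = 0.3086 × 1448.0 = 446.85 mGal
Free-air anomaly = 981933.366 − 982422.20 + (446.85) = -41.984 mGal
Bouguer slab correction = 0.04193 × 2.15 × 1448.0 = 130.54 mGal
Simple Bouguer anomaly = -41.984 − (130.54) = -172.524 mGal
Complete Bouguer anomaly = -172.524 + 5.62 = -166.904 mGal

-166.9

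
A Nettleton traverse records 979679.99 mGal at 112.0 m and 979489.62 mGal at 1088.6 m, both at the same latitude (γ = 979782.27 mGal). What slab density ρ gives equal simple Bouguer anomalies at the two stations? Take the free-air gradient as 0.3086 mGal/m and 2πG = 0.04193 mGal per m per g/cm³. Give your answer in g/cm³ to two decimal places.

2.71

Δg_obs = 979489.62 − 979679.99 = -190.37 mGal over Δh = 1088.6 − 112.0 = 976.6 m
Equal Bouguer anomalies ⇒ Δg_obs + (0.3086 − 0.04193ρ)·Δh = 0
0.3086 − 0.04193ρ = −Δg_obs/Δh = 0.19493
ρ = (0.3086 − 0.19493) / 0.04193 = 2.71 g/cm³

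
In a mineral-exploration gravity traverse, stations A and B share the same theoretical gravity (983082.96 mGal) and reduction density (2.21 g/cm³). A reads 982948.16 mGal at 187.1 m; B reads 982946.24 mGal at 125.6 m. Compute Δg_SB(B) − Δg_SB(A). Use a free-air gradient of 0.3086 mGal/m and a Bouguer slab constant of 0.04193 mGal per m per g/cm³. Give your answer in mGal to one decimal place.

-15.2

Δg_SB(A) = 982948.16 − 983082.96 + 0.3086×187.1 − 0.04193×2.21×187.1 = -94.40 mGal
Δg_SB(B) = 982946.24 − 983082.96 + 0.3086×125.6 − 0.04193×2.21×125.6 = -109.60 mGal
Difference = -109.60 − (-94.40) = -15.20 mGal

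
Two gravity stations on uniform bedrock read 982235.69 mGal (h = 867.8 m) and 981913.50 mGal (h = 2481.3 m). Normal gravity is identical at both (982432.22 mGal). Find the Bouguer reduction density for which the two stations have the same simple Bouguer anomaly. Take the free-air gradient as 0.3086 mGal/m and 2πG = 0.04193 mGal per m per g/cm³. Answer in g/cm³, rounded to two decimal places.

2.60

Δg_obs = 981913.50 − 982235.69 = -322.19 mGal over Δh = 2481.3 − 867.8 = 1613.5 m
Equal Bouguer anomalies ⇒ Δg_obs + (0.3086 − 0.04193ρ)·Δh = 0
0.3086 − 0.04193ρ = −Δg_obs/Δh = 0.19968
ρ = (0.3086 − 0.19968) / 0.04193 = 2.60 g/cm³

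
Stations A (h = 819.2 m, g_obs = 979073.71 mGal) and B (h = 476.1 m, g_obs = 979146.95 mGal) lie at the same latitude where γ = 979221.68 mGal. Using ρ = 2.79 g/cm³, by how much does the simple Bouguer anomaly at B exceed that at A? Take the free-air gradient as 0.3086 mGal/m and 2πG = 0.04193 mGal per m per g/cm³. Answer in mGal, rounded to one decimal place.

7.5

Δg_SB(A) = 979073.71 − 979221.68 + 0.3086×819.2 − 0.04193×2.79×819.2 = 9.00 mGal
Δg_SB(B) = 979146.95 − 979221.68 + 0.3086×476.1 − 0.04193×2.79×476.1 = 16.50 mGal
Difference = 16.50 − (9.00) = 7.50 mGal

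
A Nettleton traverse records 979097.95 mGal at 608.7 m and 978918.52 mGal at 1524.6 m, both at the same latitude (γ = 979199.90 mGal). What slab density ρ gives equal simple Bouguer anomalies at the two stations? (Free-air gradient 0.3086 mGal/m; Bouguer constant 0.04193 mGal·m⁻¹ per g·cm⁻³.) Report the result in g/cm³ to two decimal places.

2.69

Δg_obs = 978918.52 − 979097.95 = -179.43 mGal over Δh = 1524.6 − 608.7 = 915.9 m
Equal Bouguer anomalies ⇒ Δg_obs + (0.3086 − 0.04193ρ)·Δh = 0
0.3086 − 0.04193ρ = −Δg_obs/Δh = 0.19591
ρ = (0.3086 − 0.19591) / 0.04193 = 2.69 g/cm³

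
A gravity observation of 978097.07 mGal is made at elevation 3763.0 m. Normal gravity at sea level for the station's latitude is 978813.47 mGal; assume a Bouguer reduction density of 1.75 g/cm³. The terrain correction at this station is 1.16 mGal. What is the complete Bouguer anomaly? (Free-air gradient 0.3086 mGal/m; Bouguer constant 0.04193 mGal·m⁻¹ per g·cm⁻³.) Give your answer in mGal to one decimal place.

169.9

Free-air correction = 0.3086 × 3763.0 = 1161.26 mGal
Free-air anomaly = 978097.07 − 978813.47 + (1161.26) = 444.86 mGal
Bouguer slab correction = 0.04193 × 1.75 × 3763.0 = 276.12 mGal
Simple Bouguer anomaly = 444.86 − (276.12) = 168.74 mGal
Complete Bouguer anomaly = 168.74 + 1.16 = 169.90 mGal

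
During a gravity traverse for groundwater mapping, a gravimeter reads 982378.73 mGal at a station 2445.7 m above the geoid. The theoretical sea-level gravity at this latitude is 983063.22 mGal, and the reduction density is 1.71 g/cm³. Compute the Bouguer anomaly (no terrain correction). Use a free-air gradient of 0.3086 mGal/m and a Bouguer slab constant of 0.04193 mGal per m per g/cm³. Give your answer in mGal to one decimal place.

Free-air correction = 0.3086 × 2445.7 = 754.74 mGal
Free-air anomaly = 982378.73 − 983063.22 + (754.74) = 70.25 mGal
Bouguer slab correction = 0.04193 × 1.71 × 2445.7 = 175.36 mGal
Simple Bouguer anomaly = 70.25 − (175.36) = -105.11 mGal

-105.1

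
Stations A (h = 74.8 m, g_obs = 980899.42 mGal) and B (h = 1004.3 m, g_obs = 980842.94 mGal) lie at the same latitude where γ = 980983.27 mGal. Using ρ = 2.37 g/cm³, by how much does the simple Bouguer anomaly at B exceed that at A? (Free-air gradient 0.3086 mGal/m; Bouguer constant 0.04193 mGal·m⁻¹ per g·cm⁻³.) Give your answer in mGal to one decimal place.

Δg_SB(A) = 980899.42 − 980983.27 + 0.3086×74.8 − 0.04193×2.37×74.8 = -68.20 mGal
Δg_SB(B) = 980842.94 − 980983.27 + 0.3086×1004.3 − 0.04193×2.37×1004.3 = 69.80 mGal
Difference = 69.80 − (-68.20) = 138.00 mGal

138.0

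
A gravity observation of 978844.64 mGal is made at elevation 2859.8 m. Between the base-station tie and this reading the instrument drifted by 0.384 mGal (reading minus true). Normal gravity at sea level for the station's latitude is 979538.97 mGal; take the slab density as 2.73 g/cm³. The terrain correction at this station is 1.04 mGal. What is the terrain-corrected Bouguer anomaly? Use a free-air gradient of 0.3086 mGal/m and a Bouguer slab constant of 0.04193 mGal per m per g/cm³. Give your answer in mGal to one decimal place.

-138.5

Drift-corrected reading = 978844.64 − (0.384) = 978844.256 mGal
Free-air correction = 0.3086 × 2859.8 = 882.53 mGal
Free-air anomaly = 978844.256 − 979538.97 + (882.53) = 187.816 mGal
Bouguer slab correction = 0.04193 × 2.73 × 2859.8 = 327.36 mGal
Simple Bouguer anomaly = 187.816 − (327.36) = -139.544 mGal
Complete Bouguer anomaly = -139.544 + 1.04 = -138.504 mGal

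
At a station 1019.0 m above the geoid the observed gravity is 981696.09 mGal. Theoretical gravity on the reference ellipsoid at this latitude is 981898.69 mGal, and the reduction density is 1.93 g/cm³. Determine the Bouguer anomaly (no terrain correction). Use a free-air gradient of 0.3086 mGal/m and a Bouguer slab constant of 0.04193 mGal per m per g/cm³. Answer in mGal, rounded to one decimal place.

29.4

Free-air correction = 0.3086 × 1019.0 = 314.46 mGal
Free-air anomaly = 981696.09 − 981898.69 + (314.46) = 111.86 mGal
Bouguer slab correction = 0.04193 × 1.93 × 1019.0 = 82.46 mGal
Simple Bouguer anomaly = 111.86 − (82.46) = 29.40 mGal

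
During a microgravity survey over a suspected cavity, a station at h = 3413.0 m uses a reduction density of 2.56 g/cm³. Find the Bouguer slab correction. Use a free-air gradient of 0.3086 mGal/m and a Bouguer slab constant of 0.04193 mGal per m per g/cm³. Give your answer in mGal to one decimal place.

366.4

Bouguer slab correction = 0.04193 × 2.56 × 3413.0 = 366.4 mGal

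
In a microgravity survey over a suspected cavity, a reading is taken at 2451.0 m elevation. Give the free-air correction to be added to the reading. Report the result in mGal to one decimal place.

756.4

Free-air correction = 0.3086 × 2451.0 = 756.4 mGal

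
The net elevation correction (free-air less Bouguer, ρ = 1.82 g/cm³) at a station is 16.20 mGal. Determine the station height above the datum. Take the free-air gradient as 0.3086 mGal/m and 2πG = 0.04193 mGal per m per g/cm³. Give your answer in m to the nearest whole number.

Combined gradient = 0.3086 − 0.04193 × 1.82 = 0.2322874 mGal/m
h = 16.20 / 0.2322874 = 69.74 m

70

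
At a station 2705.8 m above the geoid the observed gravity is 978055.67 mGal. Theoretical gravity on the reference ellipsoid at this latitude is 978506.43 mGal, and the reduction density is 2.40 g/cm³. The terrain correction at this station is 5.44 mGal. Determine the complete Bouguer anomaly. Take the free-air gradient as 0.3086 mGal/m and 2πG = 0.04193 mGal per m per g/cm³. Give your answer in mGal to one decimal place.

117.4

Free-air correction = 0.3086 × 2705.8 = 835.01 mGal
Free-air anomaly = 978055.67 − 978506.43 + (835.01) = 384.25 mGal
Bouguer slab correction = 0.04193 × 2.40 × 2705.8 = 272.29 mGal
Simple Bouguer anomaly = 384.25 − (272.29) = 111.96 mGal
Complete Bouguer anomaly = 111.96 + 5.44 = 117.40 mGal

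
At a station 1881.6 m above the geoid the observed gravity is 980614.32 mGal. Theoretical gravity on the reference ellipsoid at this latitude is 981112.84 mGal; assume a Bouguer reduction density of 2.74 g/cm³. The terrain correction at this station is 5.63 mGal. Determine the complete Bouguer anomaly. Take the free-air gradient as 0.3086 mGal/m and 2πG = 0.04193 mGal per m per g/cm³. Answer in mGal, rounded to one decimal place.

-128.4

Free-air correction = 0.3086 × 1881.6 = 580.66 mGal
Free-air anomaly = 980614.32 − 981112.84 + (580.66) = 82.14 mGal
Bouguer slab correction = 0.04193 × 2.74 × 1881.6 = 216.17 mGal
Simple Bouguer anomaly = 82.14 − (216.17) = -134.03 mGal
Complete Bouguer anomaly = -134.03 + 5.63 = -128.40 mGal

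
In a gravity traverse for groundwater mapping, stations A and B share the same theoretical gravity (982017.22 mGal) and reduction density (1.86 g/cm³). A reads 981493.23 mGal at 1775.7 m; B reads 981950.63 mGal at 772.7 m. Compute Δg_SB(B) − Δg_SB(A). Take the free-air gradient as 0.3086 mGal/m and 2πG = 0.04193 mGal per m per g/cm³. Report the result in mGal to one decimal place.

Δg_SB(A) = 981493.23 − 982017.22 + 0.3086×1775.7 − 0.04193×1.86×1775.7 = -114.50 mGal
Δg_SB(B) = 981950.63 − 982017.22 + 0.3086×772.7 − 0.04193×1.86×772.7 = 111.60 mGal
Difference = 111.60 − (-114.50) = 226.10 mGal

226.1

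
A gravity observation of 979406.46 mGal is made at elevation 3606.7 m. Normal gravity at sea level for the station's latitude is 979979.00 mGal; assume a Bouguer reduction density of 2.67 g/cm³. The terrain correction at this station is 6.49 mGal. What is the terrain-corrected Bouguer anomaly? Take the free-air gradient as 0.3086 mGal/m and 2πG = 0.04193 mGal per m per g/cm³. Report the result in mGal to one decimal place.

143.2

Free-air correction = 0.3086 × 3606.7 = 1113.03 mGal
Free-air anomaly = 979406.46 − 979979.00 + (1113.03) = 540.49 mGal
Bouguer slab correction = 0.04193 × 2.67 × 3606.7 = 403.78 mGal
Simple Bouguer anomaly = 540.49 − (403.78) = 136.71 mGal
Complete Bouguer anomaly = 136.71 + 6.49 = 143.20 mGal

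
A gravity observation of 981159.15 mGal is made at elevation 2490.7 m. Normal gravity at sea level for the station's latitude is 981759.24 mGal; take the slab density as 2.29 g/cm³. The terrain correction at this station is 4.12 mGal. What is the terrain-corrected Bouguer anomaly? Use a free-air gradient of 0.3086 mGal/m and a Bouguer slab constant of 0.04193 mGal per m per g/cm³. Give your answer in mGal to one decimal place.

Free-air correction = 0.3086 × 2490.7 = 768.63 mGal
Free-air anomaly = 981159.15 − 981759.24 + (768.63) = 168.54 mGal
Bouguer slab correction = 0.04193 × 2.29 × 2490.7 = 239.16 mGal
Simple Bouguer anomaly = 168.54 − (239.16) = -70.62 mGal
Complete Bouguer anomaly = -70.62 + 4.12 = -66.50 mGal

-66.5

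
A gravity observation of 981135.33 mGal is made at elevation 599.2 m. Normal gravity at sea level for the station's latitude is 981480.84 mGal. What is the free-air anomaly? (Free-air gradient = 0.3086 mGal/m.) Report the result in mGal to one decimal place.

Free-air correction = 0.3086 × 599.2 = 184.91 mGal
Free-air anomaly = 981135.33 − 981480.84 + (184.91) = -160.60 mGal

-160.6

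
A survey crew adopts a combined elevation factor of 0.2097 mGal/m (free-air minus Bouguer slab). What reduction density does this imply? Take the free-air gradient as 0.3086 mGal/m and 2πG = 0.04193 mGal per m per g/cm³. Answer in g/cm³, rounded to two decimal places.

0.2097 = 0.3086 − 0.04193 × ρ
ρ = (0.3086 − 0.2097) / 0.04193 = 2.36 g/cm³

2.36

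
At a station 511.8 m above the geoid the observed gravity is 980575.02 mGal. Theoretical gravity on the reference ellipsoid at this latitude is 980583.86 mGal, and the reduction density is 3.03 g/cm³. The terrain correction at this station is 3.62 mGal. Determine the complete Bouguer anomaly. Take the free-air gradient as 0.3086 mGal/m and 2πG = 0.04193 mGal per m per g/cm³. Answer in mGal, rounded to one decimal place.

87.7

Free-air correction = 0.3086 × 511.8 = 157.94 mGal
Free-air anomaly = 980575.02 − 980583.86 + (157.94) = 149.10 mGal
Bouguer slab correction = 0.04193 × 3.03 × 511.8 = 65.02 mGal
Simple Bouguer anomaly = 149.10 − (65.02) = 84.08 mGal
Complete Bouguer anomaly = 84.08 + 3.62 = 87.70 mGal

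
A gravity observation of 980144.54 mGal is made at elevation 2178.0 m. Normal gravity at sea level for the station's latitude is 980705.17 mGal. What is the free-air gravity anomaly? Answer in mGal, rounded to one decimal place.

111.5

Free-air correction = 0.3086 × 2178.0 = 672.13 mGal
Free-air anomaly = 980144.54 − 980705.17 + (672.13) = 111.50 mGal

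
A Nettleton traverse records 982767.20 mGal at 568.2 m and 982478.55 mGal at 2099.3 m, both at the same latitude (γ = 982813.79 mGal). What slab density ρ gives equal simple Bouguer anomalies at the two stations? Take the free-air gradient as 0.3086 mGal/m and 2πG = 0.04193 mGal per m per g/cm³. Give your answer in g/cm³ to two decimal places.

2.86

Δg_obs = 982478.55 − 982767.20 = -288.65 mGal over Δh = 2099.3 − 568.2 = 1531.1 m
Equal Bouguer anomalies ⇒ Δg_obs + (0.3086 − 0.04193ρ)·Δh = 0
0.3086 − 0.04193ρ = −Δg_obs/Δh = 0.18852
ρ = (0.3086 − 0.18852) / 0.04193 = 2.86 g/cm³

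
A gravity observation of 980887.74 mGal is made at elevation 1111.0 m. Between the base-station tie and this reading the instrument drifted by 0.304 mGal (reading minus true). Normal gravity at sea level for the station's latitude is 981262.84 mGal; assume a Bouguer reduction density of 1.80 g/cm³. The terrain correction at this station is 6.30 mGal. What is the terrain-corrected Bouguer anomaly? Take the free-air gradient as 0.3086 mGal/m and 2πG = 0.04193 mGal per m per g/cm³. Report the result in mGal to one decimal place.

Drift-corrected reading = 980887.74 − (0.304) = 980887.436 mGal
Free-air correction = 0.3086 × 1111.0 = 342.85 mGal
Free-air anomaly = 980887.436 − 981262.84 + (342.85) = -32.554 mGal
Bouguer slab correction = 0.04193 × 1.80 × 1111.0 = 83.85 mGal
Simple Bouguer anomaly = -32.554 − (83.85) = -116.404 mGal
Complete Bouguer anomaly = -116.404 + 6.30 = -110.104 mGal

-110.1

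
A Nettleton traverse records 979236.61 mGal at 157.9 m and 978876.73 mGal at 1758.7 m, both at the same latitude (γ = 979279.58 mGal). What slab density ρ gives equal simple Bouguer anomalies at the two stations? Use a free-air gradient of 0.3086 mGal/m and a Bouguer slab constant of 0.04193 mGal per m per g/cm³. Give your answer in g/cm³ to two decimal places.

Δg_obs = 978876.73 − 979236.61 = -359.88 mGal over Δh = 1758.7 − 157.9 = 1600.8 m
Equal Bouguer anomalies ⇒ Δg_obs + (0.3086 − 0.04193ρ)·Δh = 0
0.3086 − 0.04193ρ = −Δg_obs/Δh = 0.22481
ρ = (0.3086 − 0.22481) / 0.04193 = 2.00 g/cm³

2.00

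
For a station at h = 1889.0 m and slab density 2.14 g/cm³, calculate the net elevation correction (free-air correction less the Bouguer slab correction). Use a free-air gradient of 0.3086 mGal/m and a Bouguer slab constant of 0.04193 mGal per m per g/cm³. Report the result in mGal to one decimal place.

Combined gradient = 0.3086 − 0.04193 × 2.14 = 0.2188698 mGal/m
Combined elevation correction = 0.2188698 × 1889.0 = 413.4 mGal

413.4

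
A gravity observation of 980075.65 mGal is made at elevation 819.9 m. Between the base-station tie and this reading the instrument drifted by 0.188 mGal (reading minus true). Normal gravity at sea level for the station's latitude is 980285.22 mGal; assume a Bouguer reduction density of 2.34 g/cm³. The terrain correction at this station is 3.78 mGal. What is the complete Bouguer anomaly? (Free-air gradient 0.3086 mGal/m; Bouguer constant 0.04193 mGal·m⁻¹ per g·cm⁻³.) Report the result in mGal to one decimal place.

Drift-corrected reading = 980075.65 − (0.188) = 980075.462 mGal
Free-air correction = 0.3086 × 819.9 = 253.02 mGal
Free-air anomaly = 980075.462 − 980285.22 + (253.02) = 43.262 mGal
Bouguer slab correction = 0.04193 × 2.34 × 819.9 = 80.45 mGal
Simple Bouguer anomaly = 43.262 − (80.45) = -37.188 mGal
Complete Bouguer anomaly = -37.188 + 3.78 = -33.408 mGal

-33.4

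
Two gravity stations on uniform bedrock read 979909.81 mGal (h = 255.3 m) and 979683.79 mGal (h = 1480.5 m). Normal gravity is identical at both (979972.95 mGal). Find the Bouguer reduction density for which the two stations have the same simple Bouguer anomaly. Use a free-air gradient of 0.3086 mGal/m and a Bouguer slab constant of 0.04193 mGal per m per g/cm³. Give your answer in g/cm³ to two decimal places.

2.96

Δg_obs = 979683.79 − 979909.81 = -226.02 mGal over Δh = 1480.5 − 255.3 = 1225.2 m
Equal Bouguer anomalies ⇒ Δg_obs + (0.3086 − 0.04193ρ)·Δh = 0
0.3086 − 0.04193ρ = −Δg_obs/Δh = 0.18448
ρ = (0.3086 − 0.18448) / 0.04193 = 2.96 g/cm³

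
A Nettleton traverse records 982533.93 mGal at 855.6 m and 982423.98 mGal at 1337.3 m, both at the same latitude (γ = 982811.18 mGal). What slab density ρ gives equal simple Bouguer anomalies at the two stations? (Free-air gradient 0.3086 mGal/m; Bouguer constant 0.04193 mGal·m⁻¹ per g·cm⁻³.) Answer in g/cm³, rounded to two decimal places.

1.92

Δg_obs = 982423.98 − 982533.93 = -109.95 mGal over Δh = 1337.3 − 855.6 = 481.7 m
Equal Bouguer anomalies ⇒ Δg_obs + (0.3086 − 0.04193ρ)·Δh = 0
0.3086 − 0.04193ρ = −Δg_obs/Δh = 0.22825
ρ = (0.3086 − 0.22825) / 0.04193 = 1.92 g/cm³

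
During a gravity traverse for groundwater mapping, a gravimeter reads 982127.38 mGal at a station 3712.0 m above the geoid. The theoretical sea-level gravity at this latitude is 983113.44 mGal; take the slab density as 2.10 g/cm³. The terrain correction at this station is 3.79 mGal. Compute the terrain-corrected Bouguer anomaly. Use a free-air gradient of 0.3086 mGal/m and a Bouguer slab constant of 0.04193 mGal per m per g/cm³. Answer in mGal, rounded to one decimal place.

-163.6

Free-air correction = 0.3086 × 3712.0 = 1145.52 mGal
Free-air anomaly = 982127.38 − 983113.44 + (1145.52) = 159.46 mGal
Bouguer slab correction = 0.04193 × 2.10 × 3712.0 = 326.85 mGal
Simple Bouguer anomaly = 159.46 − (326.85) = -167.39 mGal
Complete Bouguer anomaly = -167.39 + 3.79 = -163.60 mGal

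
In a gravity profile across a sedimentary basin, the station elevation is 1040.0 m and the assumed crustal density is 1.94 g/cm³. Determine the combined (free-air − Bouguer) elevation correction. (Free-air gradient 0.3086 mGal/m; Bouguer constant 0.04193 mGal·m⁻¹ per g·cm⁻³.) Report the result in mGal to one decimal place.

Combined gradient = 0.3086 − 0.04193 × 1.94 = 0.2272558 mGal/m
Combined elevation correction = 0.2272558 × 1040.0 = 236.3 mGal

236.3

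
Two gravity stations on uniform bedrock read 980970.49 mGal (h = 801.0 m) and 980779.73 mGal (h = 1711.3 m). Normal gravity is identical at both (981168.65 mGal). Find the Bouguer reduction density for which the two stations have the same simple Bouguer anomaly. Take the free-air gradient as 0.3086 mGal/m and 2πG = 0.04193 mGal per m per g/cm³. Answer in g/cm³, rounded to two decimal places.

2.36

Δg_obs = 980779.73 − 980970.49 = -190.76 mGal over Δh = 1711.3 − 801.0 = 910.3 m
Equal Bouguer anomalies ⇒ Δg_obs + (0.3086 − 0.04193ρ)·Δh = 0
0.3086 − 0.04193ρ = −Δg_obs/Δh = 0.20956
ρ = (0.3086 − 0.20956) / 0.04193 = 2.36 g/cm³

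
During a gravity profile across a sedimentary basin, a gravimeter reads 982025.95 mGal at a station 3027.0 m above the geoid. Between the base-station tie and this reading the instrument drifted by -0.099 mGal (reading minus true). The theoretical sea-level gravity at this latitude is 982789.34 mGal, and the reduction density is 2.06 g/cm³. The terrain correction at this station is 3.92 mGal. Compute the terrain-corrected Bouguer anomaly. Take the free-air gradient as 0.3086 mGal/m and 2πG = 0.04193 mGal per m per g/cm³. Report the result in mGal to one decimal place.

Drift-corrected reading = 982025.95 − (-0.099) = 982026.049 mGal
Free-air correction = 0.3086 × 3027.0 = 934.13 mGal
Free-air anomaly = 982026.049 − 982789.34 + (934.13) = 170.839 mGal
Bouguer slab correction = 0.04193 × 2.06 × 3027.0 = 261.46 mGal
Simple Bouguer anomaly = 170.839 − (261.46) = -90.621 mGal
Complete Bouguer anomaly = -90.621 + 3.92 = -86.701 mGal

-86.7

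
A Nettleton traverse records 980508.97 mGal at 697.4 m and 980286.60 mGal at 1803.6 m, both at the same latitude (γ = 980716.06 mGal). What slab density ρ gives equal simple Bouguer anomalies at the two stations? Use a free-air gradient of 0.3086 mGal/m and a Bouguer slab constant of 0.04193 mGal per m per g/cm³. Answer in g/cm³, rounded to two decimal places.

2.57

Δg_obs = 980286.60 − 980508.97 = -222.37 mGal over Δh = 1803.6 − 697.4 = 1106.2 m
Equal Bouguer anomalies ⇒ Δg_obs + (0.3086 − 0.04193ρ)·Δh = 0
0.3086 − 0.04193ρ = −Δg_obs/Δh = 0.20102
ρ = (0.3086 − 0.20102) / 0.04193 = 2.57 g/cm³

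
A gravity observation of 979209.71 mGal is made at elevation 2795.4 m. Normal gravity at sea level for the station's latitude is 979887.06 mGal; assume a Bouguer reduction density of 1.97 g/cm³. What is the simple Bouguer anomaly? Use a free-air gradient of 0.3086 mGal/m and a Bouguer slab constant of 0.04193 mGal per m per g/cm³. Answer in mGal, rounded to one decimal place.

Free-air correction = 0.3086 × 2795.4 = 862.66 mGal
Free-air anomaly = 979209.71 − 979887.06 + (862.66) = 185.31 mGal
Bouguer slab correction = 0.04193 × 1.97 × 2795.4 = 230.91 mGal
Simple Bouguer anomaly = 185.31 − (230.91) = -45.60 mGal

-45.6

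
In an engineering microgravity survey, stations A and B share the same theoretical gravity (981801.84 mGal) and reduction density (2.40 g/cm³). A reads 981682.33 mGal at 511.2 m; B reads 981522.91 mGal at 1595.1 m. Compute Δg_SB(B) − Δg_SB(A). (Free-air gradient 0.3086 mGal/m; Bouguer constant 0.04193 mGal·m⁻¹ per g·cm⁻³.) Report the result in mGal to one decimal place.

66.0

Δg_SB(A) = 981682.33 − 981801.84 + 0.3086×511.2 − 0.04193×2.40×511.2 = -13.20 mGal
Δg_SB(B) = 981522.91 − 981801.84 + 0.3086×1595.1 − 0.04193×2.40×1595.1 = 52.80 mGal
Difference = 52.80 − (-13.20) = 66.00 mGal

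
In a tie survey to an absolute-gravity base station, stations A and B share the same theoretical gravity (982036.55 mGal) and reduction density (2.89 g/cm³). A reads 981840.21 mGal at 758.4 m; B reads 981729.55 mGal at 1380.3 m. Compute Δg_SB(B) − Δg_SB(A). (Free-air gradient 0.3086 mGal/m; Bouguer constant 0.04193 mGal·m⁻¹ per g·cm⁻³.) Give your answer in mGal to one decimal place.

5.9

Δg_SB(A) = 981840.21 − 982036.55 + 0.3086×758.4 − 0.04193×2.89×758.4 = -54.20 mGal
Δg_SB(B) = 981729.55 − 982036.55 + 0.3086×1380.3 − 0.04193×2.89×1380.3 = -48.30 mGal
Difference = -48.30 − (-54.20) = 5.90 mGal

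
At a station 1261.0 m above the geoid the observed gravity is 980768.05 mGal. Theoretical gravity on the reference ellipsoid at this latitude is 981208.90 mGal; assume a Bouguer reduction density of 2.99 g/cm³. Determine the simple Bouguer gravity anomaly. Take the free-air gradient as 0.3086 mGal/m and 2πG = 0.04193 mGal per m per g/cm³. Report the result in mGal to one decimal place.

Free-air correction = 0.3086 × 1261.0 = 389.14 mGal
Free-air anomaly = 980768.05 − 981208.90 + (389.14) = -51.71 mGal
Bouguer slab correction = 0.04193 × 2.99 × 1261.0 = 158.09 mGal
Simple Bouguer anomaly = -51.71 − (158.09) = -209.80 mGal

-209.8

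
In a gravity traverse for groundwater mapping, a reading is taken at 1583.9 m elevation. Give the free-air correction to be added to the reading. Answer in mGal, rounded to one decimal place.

Free-air correction = 0.3086 × 1583.9 = 488.8 mGal

488.8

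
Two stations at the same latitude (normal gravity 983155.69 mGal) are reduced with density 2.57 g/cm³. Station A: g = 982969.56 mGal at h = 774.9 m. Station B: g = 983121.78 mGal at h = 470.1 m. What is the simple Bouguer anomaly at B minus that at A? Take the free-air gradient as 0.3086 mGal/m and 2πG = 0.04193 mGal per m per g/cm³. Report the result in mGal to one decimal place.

91.0

Δg_SB(A) = 982969.56 − 983155.69 + 0.3086×774.9 − 0.04193×2.57×774.9 = -30.50 mGal
Δg_SB(B) = 983121.78 − 983155.69 + 0.3086×470.1 − 0.04193×2.57×470.1 = 60.50 mGal
Difference = 60.50 − (-30.50) = 91.00 mGal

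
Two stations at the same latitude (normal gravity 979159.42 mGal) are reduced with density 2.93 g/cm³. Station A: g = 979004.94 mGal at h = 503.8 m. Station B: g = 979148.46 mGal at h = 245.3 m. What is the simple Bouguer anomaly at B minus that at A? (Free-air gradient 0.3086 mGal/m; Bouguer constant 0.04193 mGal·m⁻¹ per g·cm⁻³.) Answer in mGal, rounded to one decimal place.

Δg_SB(A) = 979004.94 − 979159.42 + 0.3086×503.8 − 0.04193×2.93×503.8 = -60.90 mGal
Δg_SB(B) = 979148.46 − 979159.42 + 0.3086×245.3 − 0.04193×2.93×245.3 = 34.60 mGal
Difference = 34.60 − (-60.90) = 95.50 mGal

95.5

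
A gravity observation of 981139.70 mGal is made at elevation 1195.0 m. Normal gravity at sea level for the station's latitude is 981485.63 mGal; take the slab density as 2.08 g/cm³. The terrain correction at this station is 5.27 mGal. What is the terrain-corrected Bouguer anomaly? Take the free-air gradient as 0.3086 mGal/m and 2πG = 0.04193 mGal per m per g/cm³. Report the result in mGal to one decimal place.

-76.1

Free-air correction = 0.3086 × 1195.0 = 368.78 mGal
Free-air anomaly = 981139.70 − 981485.63 + (368.78) = 22.85 mGal
Bouguer slab correction = 0.04193 × 2.08 × 1195.0 = 104.22 mGal
Simple Bouguer anomaly = 22.85 − (104.22) = -81.37 mGal
Complete Bouguer anomaly = -81.37 + 5.27 = -76.10 mGal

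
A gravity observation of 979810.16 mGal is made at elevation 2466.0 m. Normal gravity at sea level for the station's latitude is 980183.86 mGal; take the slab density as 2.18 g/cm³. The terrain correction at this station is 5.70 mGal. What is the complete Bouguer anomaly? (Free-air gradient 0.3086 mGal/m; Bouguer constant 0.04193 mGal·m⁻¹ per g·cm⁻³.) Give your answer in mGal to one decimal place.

167.6

Free-air correction = 0.3086 × 2466.0 = 761.01 mGal
Free-air anomaly = 979810.16 − 980183.86 + (761.01) = 387.31 mGal
Bouguer slab correction = 0.04193 × 2.18 × 2466.0 = 225.41 mGal
Simple Bouguer anomaly = 387.31 − (225.41) = 161.90 mGal
Complete Bouguer anomaly = 161.90 + 5.70 = 167.60 mGal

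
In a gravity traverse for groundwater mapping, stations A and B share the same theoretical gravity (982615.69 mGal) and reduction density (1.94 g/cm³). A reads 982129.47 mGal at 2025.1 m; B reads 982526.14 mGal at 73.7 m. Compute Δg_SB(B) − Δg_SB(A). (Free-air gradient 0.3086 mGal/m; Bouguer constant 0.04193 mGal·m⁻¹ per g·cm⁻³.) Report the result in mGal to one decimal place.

Δg_SB(A) = 982129.47 − 982615.69 + 0.3086×2025.1 − 0.04193×1.94×2025.1 = -26.00 mGal
Δg_SB(B) = 982526.14 − 982615.69 + 0.3086×73.7 − 0.04193×1.94×73.7 = -72.80 mGal
Difference = -72.80 − (-26.00) = -46.80 mGal

-46.8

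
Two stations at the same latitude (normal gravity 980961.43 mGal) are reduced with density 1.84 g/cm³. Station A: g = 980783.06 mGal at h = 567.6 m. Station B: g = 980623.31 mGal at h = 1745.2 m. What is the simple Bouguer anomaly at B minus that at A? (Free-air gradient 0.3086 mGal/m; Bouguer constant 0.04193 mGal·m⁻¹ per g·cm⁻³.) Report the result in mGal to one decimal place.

112.8

Δg_SB(A) = 980783.06 − 980961.43 + 0.3086×567.6 − 0.04193×1.84×567.6 = -47.00 mGal
Δg_SB(B) = 980623.31 − 980961.43 + 0.3086×1745.2 − 0.04193×1.84×1745.2 = 65.80 mGal
Difference = 65.80 − (-47.00) = 112.80 mGal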